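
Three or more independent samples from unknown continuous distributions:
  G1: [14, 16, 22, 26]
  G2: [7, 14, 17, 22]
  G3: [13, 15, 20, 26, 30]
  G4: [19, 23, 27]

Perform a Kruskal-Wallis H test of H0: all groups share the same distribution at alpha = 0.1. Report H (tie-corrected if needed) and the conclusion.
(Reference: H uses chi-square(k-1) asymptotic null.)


Step 1: Combine all N = 16 observations and assign midranks.
sorted (value, group, rank): (7,G2,1), (13,G3,2), (14,G1,3.5), (14,G2,3.5), (15,G3,5), (16,G1,6), (17,G2,7), (19,G4,8), (20,G3,9), (22,G1,10.5), (22,G2,10.5), (23,G4,12), (26,G1,13.5), (26,G3,13.5), (27,G4,15), (30,G3,16)
Step 2: Sum ranks within each group.
R_1 = 33.5 (n_1 = 4)
R_2 = 22 (n_2 = 4)
R_3 = 45.5 (n_3 = 5)
R_4 = 35 (n_4 = 3)
Step 3: H = 12/(N(N+1)) * sum(R_i^2/n_i) - 3(N+1)
     = 12/(16*17) * (33.5^2/4 + 22^2/4 + 45.5^2/5 + 35^2/3) - 3*17
     = 0.044118 * 1223.95 - 51
     = 2.997610.
Step 4: Ties present; correction factor C = 1 - 18/(16^3 - 16) = 0.995588. Corrected H = 2.997610 / 0.995588 = 3.010894.
Step 5: Under H0, H ~ chi^2(3); p-value = 0.389949.
Step 6: alpha = 0.1. fail to reject H0.

H = 3.0109, df = 3, p = 0.389949, fail to reject H0.


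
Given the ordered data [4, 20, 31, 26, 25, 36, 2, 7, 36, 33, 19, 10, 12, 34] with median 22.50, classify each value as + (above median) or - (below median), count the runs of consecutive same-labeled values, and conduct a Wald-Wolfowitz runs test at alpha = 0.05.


Step 1: Compute median = 22.50; label A = above, B = below.
Labels in order: BBAAAABBAABBBA  (n_A = 7, n_B = 7)
Step 2: Count runs R = 6.
Step 3: Under H0 (random ordering), E[R] = 2*n_A*n_B/(n_A+n_B) + 1 = 2*7*7/14 + 1 = 8.0000.
        Var[R] = 2*n_A*n_B*(2*n_A*n_B - n_A - n_B) / ((n_A+n_B)^2 * (n_A+n_B-1)) = 8232/2548 = 3.2308.
        SD[R] = 1.7974.
Step 4: Continuity-corrected z = (R + 0.5 - E[R]) / SD[R] = (6 + 0.5 - 8.0000) / 1.7974 = -0.8345.
Step 5: Two-sided p-value via normal approximation = 2*(1 - Phi(|z|)) = 0.403986.
Step 6: alpha = 0.05. fail to reject H0.

R = 6, z = -0.8345, p = 0.403986, fail to reject H0.


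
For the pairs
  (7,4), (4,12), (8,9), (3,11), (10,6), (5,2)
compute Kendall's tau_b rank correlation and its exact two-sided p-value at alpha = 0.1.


Step 1: Enumerate the 15 unordered pairs (i,j) with i<j and classify each by sign(x_j-x_i) * sign(y_j-y_i).
  (1,2):dx=-3,dy=+8->D; (1,3):dx=+1,dy=+5->C; (1,4):dx=-4,dy=+7->D; (1,5):dx=+3,dy=+2->C
  (1,6):dx=-2,dy=-2->C; (2,3):dx=+4,dy=-3->D; (2,4):dx=-1,dy=-1->C; (2,5):dx=+6,dy=-6->D
  (2,6):dx=+1,dy=-10->D; (3,4):dx=-5,dy=+2->D; (3,5):dx=+2,dy=-3->D; (3,6):dx=-3,dy=-7->C
  (4,5):dx=+7,dy=-5->D; (4,6):dx=+2,dy=-9->D; (5,6):dx=-5,dy=-4->C
Step 2: C = 6, D = 9, total pairs = 15.
Step 3: tau = (C - D)/(n(n-1)/2) = (6 - 9)/15 = -0.200000.
Step 4: Exact two-sided p-value (enumerate n! = 720 permutations of y under H0): p = 0.719444.
Step 5: alpha = 0.1. fail to reject H0.

tau_b = -0.2000 (C=6, D=9), p = 0.719444, fail to reject H0.


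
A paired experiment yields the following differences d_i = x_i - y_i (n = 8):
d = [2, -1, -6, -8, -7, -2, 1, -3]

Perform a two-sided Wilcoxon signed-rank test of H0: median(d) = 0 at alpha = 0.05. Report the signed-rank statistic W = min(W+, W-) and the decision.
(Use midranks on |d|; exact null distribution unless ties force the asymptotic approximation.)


Step 1: Drop any zero differences (none here) and take |d_i|.
|d| = [2, 1, 6, 8, 7, 2, 1, 3]
Step 2: Midrank |d_i| (ties get averaged ranks).
ranks: |2|->3.5, |1|->1.5, |6|->6, |8|->8, |7|->7, |2|->3.5, |1|->1.5, |3|->5
Step 3: Attach original signs; sum ranks with positive sign and with negative sign.
W+ = 3.5 + 1.5 = 5
W- = 1.5 + 6 + 8 + 7 + 3.5 + 5 = 31
(Check: W+ + W- = 36 should equal n(n+1)/2 = 36.)
Step 4: Test statistic W = min(W+, W-) = 5.
Step 5: Ties in |d|, so use the tie-corrected normal approximation.
        E[W] = n(n+1)/4 = 8*9/4 = 18.
        Tie groups: |d|=1 (t=2), |d|=2 (t=2); sum(t^3 - t) = 12.
        Var[W] = n(n+1)(2n+1)/24 - sum(t^3-t)/48 = 1224/24 - 12/48 = 50.75.
        z = (W - E[W]) / sqrt(Var[W]) = (5 - 18) / 7.1239 = -1.8248.
        Two-sided p = 2*Phi(z) = 0.068025.
Step 6: alpha = 0.05. fail to reject H0.

W+ = 5, W- = 31, W = min = 5, p = 0.068025, fail to reject H0.


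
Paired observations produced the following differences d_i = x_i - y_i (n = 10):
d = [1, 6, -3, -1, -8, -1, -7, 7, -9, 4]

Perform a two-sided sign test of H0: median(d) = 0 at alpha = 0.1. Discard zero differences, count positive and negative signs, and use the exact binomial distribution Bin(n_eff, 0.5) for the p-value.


Step 1: Discard zero differences. Original n = 10; n_eff = number of nonzero differences = 10.
Nonzero differences (with sign): +1, +6, -3, -1, -8, -1, -7, +7, -9, +4
Step 2: Count signs: positive = 4, negative = 6.
Step 3: Under H0: P(positive) = 0.5, so the number of positives S ~ Bin(10, 0.5).
Step 4: Two-sided exact p-value = sum of Bin(10,0.5) probabilities at or below the observed probability = 0.753906.
Step 5: alpha = 0.1. fail to reject H0.

n_eff = 10, pos = 4, neg = 6, p = 0.753906, fail to reject H0.


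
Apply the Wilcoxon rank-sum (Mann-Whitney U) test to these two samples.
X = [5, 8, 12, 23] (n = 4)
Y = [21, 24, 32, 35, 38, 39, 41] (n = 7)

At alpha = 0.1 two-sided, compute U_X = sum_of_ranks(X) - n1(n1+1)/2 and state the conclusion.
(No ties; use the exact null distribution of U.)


Step 1: Combine and sort all 11 observations; assign midranks.
sorted (value, group): (5,X), (8,X), (12,X), (21,Y), (23,X), (24,Y), (32,Y), (35,Y), (38,Y), (39,Y), (41,Y)
ranks: 5->1, 8->2, 12->3, 21->4, 23->5, 24->6, 32->7, 35->8, 38->9, 39->10, 41->11
Step 2: Rank sum for X: R1 = 1 + 2 + 3 + 5 = 11.
Step 3: U_X = R1 - n1(n1+1)/2 = 11 - 4*5/2 = 11 - 10 = 1.
       U_Y = n1*n2 - U_X = 28 - 1 = 27.
Step 4: No ties, so the exact null distribution of U (based on enumerating the C(11,4) = 330 equally likely rank assignments) gives the two-sided p-value.
Step 5: p-value = 0.012121; compare to alpha = 0.1. reject H0.

U_X = 1, p = 0.012121, reject H0 at alpha = 0.1.


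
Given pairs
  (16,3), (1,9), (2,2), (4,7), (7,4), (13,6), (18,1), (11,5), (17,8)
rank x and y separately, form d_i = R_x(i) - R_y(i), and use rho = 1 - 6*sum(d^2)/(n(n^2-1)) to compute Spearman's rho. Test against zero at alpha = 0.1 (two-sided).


Step 1: Rank x and y separately (midranks; no ties here).
rank(x): 16->7, 1->1, 2->2, 4->3, 7->4, 13->6, 18->9, 11->5, 17->8
rank(y): 3->3, 9->9, 2->2, 7->7, 4->4, 6->6, 1->1, 5->5, 8->8
Step 2: d_i = R_x(i) - R_y(i); compute d_i^2.
  (7-3)^2=16, (1-9)^2=64, (2-2)^2=0, (3-7)^2=16, (4-4)^2=0, (6-6)^2=0, (9-1)^2=64, (5-5)^2=0, (8-8)^2=0
sum(d^2) = 160.
Step 3: rho = 1 - 6*160 / (9*(9^2 - 1)) = 1 - 960/720 = -0.333333.
Step 4: Under H0, t = rho * sqrt((n-2)/(1-rho^2)) = -0.9354 ~ t(7).
Step 5: Two-sided p-value from the t-distribution with 7 df = 0.380713.
Step 6: alpha = 0.1. fail to reject H0.

rho = -0.3333, p = 0.380713, fail to reject H0 at alpha = 0.1.


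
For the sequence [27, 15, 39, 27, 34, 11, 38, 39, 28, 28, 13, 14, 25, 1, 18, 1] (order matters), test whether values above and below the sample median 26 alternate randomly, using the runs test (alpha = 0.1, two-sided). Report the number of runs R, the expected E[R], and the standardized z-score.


Step 1: Compute median = 26; label A = above, B = below.
Labels in order: ABAAABAAAABBBBBB  (n_A = 8, n_B = 8)
Step 2: Count runs R = 6.
Step 3: Under H0 (random ordering), E[R] = 2*n_A*n_B/(n_A+n_B) + 1 = 2*8*8/16 + 1 = 9.0000.
        Var[R] = 2*n_A*n_B*(2*n_A*n_B - n_A - n_B) / ((n_A+n_B)^2 * (n_A+n_B-1)) = 14336/3840 = 3.7333.
        SD[R] = 1.9322.
Step 4: Continuity-corrected z = (R + 0.5 - E[R]) / SD[R] = (6 + 0.5 - 9.0000) / 1.9322 = -1.2939.
Step 5: Two-sided p-value via normal approximation = 2*(1 - Phi(|z|)) = 0.195709.
Step 6: alpha = 0.1. fail to reject H0.

R = 6, z = -1.2939, p = 0.195709, fail to reject H0.


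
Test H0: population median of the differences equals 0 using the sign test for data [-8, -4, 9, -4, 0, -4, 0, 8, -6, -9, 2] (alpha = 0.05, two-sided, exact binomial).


Step 1: Discard zero differences. Original n = 11; n_eff = number of nonzero differences = 9.
Nonzero differences (with sign): -8, -4, +9, -4, -4, +8, -6, -9, +2
Step 2: Count signs: positive = 3, negative = 6.
Step 3: Under H0: P(positive) = 0.5, so the number of positives S ~ Bin(9, 0.5).
Step 4: Two-sided exact p-value = sum of Bin(9,0.5) probabilities at or below the observed probability = 0.507812.
Step 5: alpha = 0.05. fail to reject H0.

n_eff = 9, pos = 3, neg = 6, p = 0.507812, fail to reject H0.


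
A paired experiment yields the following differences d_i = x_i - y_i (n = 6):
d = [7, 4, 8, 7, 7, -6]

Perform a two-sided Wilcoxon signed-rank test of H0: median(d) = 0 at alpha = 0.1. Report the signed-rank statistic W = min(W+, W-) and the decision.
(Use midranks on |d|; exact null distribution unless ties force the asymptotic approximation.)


Step 1: Drop any zero differences (none here) and take |d_i|.
|d| = [7, 4, 8, 7, 7, 6]
Step 2: Midrank |d_i| (ties get averaged ranks).
ranks: |7|->4, |4|->1, |8|->6, |7|->4, |7|->4, |6|->2
Step 3: Attach original signs; sum ranks with positive sign and with negative sign.
W+ = 4 + 1 + 6 + 4 + 4 = 19
W- = 2 = 2
(Check: W+ + W- = 21 should equal n(n+1)/2 = 21.)
Step 4: Test statistic W = min(W+, W-) = 2.
Step 5: Ties in |d|, so use the tie-corrected normal approximation.
        E[W] = n(n+1)/4 = 6*7/4 = 10.5.
        Tie groups: |d|=7 (t=3); sum(t^3 - t) = 24.
        Var[W] = n(n+1)(2n+1)/24 - sum(t^3-t)/48 = 546/24 - 24/48 = 22.25.
        z = (W - E[W]) / sqrt(Var[W]) = (2 - 10.5) / 4.7170 = -1.8020.
        Two-sided p = 2*Phi(z) = 0.071546.
Step 6: alpha = 0.1. reject H0.

W+ = 19, W- = 2, W = min = 2, p = 0.071546, reject H0.


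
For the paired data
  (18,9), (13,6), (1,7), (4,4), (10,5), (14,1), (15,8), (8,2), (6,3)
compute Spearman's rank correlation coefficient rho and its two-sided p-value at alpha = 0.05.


Step 1: Rank x and y separately (midranks; no ties here).
rank(x): 18->9, 13->6, 1->1, 4->2, 10->5, 14->7, 15->8, 8->4, 6->3
rank(y): 9->9, 6->6, 7->7, 4->4, 5->5, 1->1, 8->8, 2->2, 3->3
Step 2: d_i = R_x(i) - R_y(i); compute d_i^2.
  (9-9)^2=0, (6-6)^2=0, (1-7)^2=36, (2-4)^2=4, (5-5)^2=0, (7-1)^2=36, (8-8)^2=0, (4-2)^2=4, (3-3)^2=0
sum(d^2) = 80.
Step 3: rho = 1 - 6*80 / (9*(9^2 - 1)) = 1 - 480/720 = 0.333333.
Step 4: Under H0, t = rho * sqrt((n-2)/(1-rho^2)) = 0.9354 ~ t(7).
Step 5: Two-sided p-value from the t-distribution with 7 df = 0.380713.
Step 6: alpha = 0.05. fail to reject H0.

rho = 0.3333, p = 0.380713, fail to reject H0 at alpha = 0.05.


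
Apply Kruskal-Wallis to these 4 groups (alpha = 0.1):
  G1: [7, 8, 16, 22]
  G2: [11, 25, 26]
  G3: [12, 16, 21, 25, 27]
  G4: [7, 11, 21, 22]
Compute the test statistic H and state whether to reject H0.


Step 1: Combine all N = 16 observations and assign midranks.
sorted (value, group, rank): (7,G1,1.5), (7,G4,1.5), (8,G1,3), (11,G2,4.5), (11,G4,4.5), (12,G3,6), (16,G1,7.5), (16,G3,7.5), (21,G3,9.5), (21,G4,9.5), (22,G1,11.5), (22,G4,11.5), (25,G2,13.5), (25,G3,13.5), (26,G2,15), (27,G3,16)
Step 2: Sum ranks within each group.
R_1 = 23.5 (n_1 = 4)
R_2 = 33 (n_2 = 3)
R_3 = 52.5 (n_3 = 5)
R_4 = 27 (n_4 = 4)
Step 3: H = 12/(N(N+1)) * sum(R_i^2/n_i) - 3(N+1)
     = 12/(16*17) * (23.5^2/4 + 33^2/3 + 52.5^2/5 + 27^2/4) - 3*17
     = 0.044118 * 1234.56 - 51
     = 3.465993.
Step 4: Ties present; correction factor C = 1 - 36/(16^3 - 16) = 0.991176. Corrected H = 3.465993 / 0.991176 = 3.496847.
Step 5: Under H0, H ~ chi^2(3); p-value = 0.321171.
Step 6: alpha = 0.1. fail to reject H0.

H = 3.4968, df = 3, p = 0.321171, fail to reject H0.


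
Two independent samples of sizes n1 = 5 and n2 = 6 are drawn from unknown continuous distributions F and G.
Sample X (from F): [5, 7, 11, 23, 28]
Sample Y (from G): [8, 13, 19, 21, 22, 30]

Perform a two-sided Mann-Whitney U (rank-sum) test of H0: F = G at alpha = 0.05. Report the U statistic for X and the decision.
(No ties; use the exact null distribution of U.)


Step 1: Combine and sort all 11 observations; assign midranks.
sorted (value, group): (5,X), (7,X), (8,Y), (11,X), (13,Y), (19,Y), (21,Y), (22,Y), (23,X), (28,X), (30,Y)
ranks: 5->1, 7->2, 8->3, 11->4, 13->5, 19->6, 21->7, 22->8, 23->9, 28->10, 30->11
Step 2: Rank sum for X: R1 = 1 + 2 + 4 + 9 + 10 = 26.
Step 3: U_X = R1 - n1(n1+1)/2 = 26 - 5*6/2 = 26 - 15 = 11.
       U_Y = n1*n2 - U_X = 30 - 11 = 19.
Step 4: No ties, so the exact null distribution of U (based on enumerating the C(11,5) = 462 equally likely rank assignments) gives the two-sided p-value.
Step 5: p-value = 0.536797; compare to alpha = 0.05. fail to reject H0.

U_X = 11, p = 0.536797, fail to reject H0 at alpha = 0.05.


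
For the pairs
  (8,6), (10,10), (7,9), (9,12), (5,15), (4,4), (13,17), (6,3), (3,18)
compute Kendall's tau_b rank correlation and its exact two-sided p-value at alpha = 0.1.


Step 1: Enumerate the 36 unordered pairs (i,j) with i<j and classify each by sign(x_j-x_i) * sign(y_j-y_i).
  (1,2):dx=+2,dy=+4->C; (1,3):dx=-1,dy=+3->D; (1,4):dx=+1,dy=+6->C; (1,5):dx=-3,dy=+9->D
  (1,6):dx=-4,dy=-2->C; (1,7):dx=+5,dy=+11->C; (1,8):dx=-2,dy=-3->C; (1,9):dx=-5,dy=+12->D
  (2,3):dx=-3,dy=-1->C; (2,4):dx=-1,dy=+2->D; (2,5):dx=-5,dy=+5->D; (2,6):dx=-6,dy=-6->C
  (2,7):dx=+3,dy=+7->C; (2,8):dx=-4,dy=-7->C; (2,9):dx=-7,dy=+8->D; (3,4):dx=+2,dy=+3->C
  (3,5):dx=-2,dy=+6->D; (3,6):dx=-3,dy=-5->C; (3,7):dx=+6,dy=+8->C; (3,8):dx=-1,dy=-6->C
  (3,9):dx=-4,dy=+9->D; (4,5):dx=-4,dy=+3->D; (4,6):dx=-5,dy=-8->C; (4,7):dx=+4,dy=+5->C
  (4,8):dx=-3,dy=-9->C; (4,9):dx=-6,dy=+6->D; (5,6):dx=-1,dy=-11->C; (5,7):dx=+8,dy=+2->C
  (5,8):dx=+1,dy=-12->D; (5,9):dx=-2,dy=+3->D; (6,7):dx=+9,dy=+13->C; (6,8):dx=+2,dy=-1->D
  (6,9):dx=-1,dy=+14->D; (7,8):dx=-7,dy=-14->C; (7,9):dx=-10,dy=+1->D; (8,9):dx=-3,dy=+15->D
Step 2: C = 20, D = 16, total pairs = 36.
Step 3: tau = (C - D)/(n(n-1)/2) = (20 - 16)/36 = 0.111111.
Step 4: Exact two-sided p-value (enumerate n! = 362880 permutations of y under H0): p = 0.761414.
Step 5: alpha = 0.1. fail to reject H0.

tau_b = 0.1111 (C=20, D=16), p = 0.761414, fail to reject H0.


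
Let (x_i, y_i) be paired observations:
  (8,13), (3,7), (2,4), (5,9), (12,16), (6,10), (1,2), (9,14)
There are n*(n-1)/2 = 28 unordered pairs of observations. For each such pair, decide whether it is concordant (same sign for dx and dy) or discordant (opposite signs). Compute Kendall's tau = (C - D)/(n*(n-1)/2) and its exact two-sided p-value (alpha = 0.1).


Step 1: Enumerate the 28 unordered pairs (i,j) with i<j and classify each by sign(x_j-x_i) * sign(y_j-y_i).
  (1,2):dx=-5,dy=-6->C; (1,3):dx=-6,dy=-9->C; (1,4):dx=-3,dy=-4->C; (1,5):dx=+4,dy=+3->C
  (1,6):dx=-2,dy=-3->C; (1,7):dx=-7,dy=-11->C; (1,8):dx=+1,dy=+1->C; (2,3):dx=-1,dy=-3->C
  (2,4):dx=+2,dy=+2->C; (2,5):dx=+9,dy=+9->C; (2,6):dx=+3,dy=+3->C; (2,7):dx=-2,dy=-5->C
  (2,8):dx=+6,dy=+7->C; (3,4):dx=+3,dy=+5->C; (3,5):dx=+10,dy=+12->C; (3,6):dx=+4,dy=+6->C
  (3,7):dx=-1,dy=-2->C; (3,8):dx=+7,dy=+10->C; (4,5):dx=+7,dy=+7->C; (4,6):dx=+1,dy=+1->C
  (4,7):dx=-4,dy=-7->C; (4,8):dx=+4,dy=+5->C; (5,6):dx=-6,dy=-6->C; (5,7):dx=-11,dy=-14->C
  (5,8):dx=-3,dy=-2->C; (6,7):dx=-5,dy=-8->C; (6,8):dx=+3,dy=+4->C; (7,8):dx=+8,dy=+12->C
Step 2: C = 28, D = 0, total pairs = 28.
Step 3: tau = (C - D)/(n(n-1)/2) = (28 - 0)/28 = 1.000000.
Step 4: Exact two-sided p-value (enumerate n! = 40320 permutations of y under H0): p = 0.000050.
Step 5: alpha = 0.1. reject H0.

tau_b = 1.0000 (C=28, D=0), p = 0.000050, reject H0.


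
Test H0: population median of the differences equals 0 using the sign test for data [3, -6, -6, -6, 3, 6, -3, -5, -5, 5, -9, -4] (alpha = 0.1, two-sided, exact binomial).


Step 1: Discard zero differences. Original n = 12; n_eff = number of nonzero differences = 12.
Nonzero differences (with sign): +3, -6, -6, -6, +3, +6, -3, -5, -5, +5, -9, -4
Step 2: Count signs: positive = 4, negative = 8.
Step 3: Under H0: P(positive) = 0.5, so the number of positives S ~ Bin(12, 0.5).
Step 4: Two-sided exact p-value = sum of Bin(12,0.5) probabilities at or below the observed probability = 0.387695.
Step 5: alpha = 0.1. fail to reject H0.

n_eff = 12, pos = 4, neg = 8, p = 0.387695, fail to reject H0.


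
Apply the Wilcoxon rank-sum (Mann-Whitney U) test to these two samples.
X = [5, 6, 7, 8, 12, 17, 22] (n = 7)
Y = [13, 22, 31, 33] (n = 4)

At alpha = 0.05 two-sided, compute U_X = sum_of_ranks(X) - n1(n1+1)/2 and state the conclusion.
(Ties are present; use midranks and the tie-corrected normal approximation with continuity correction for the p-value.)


Step 1: Combine and sort all 11 observations; assign midranks.
sorted (value, group): (5,X), (6,X), (7,X), (8,X), (12,X), (13,Y), (17,X), (22,X), (22,Y), (31,Y), (33,Y)
ranks: 5->1, 6->2, 7->3, 8->4, 12->5, 13->6, 17->7, 22->8.5, 22->8.5, 31->10, 33->11
Step 2: Rank sum for X: R1 = 1 + 2 + 3 + 4 + 5 + 7 + 8.5 = 30.5.
Step 3: U_X = R1 - n1(n1+1)/2 = 30.5 - 7*8/2 = 30.5 - 28 = 2.5.
       U_Y = n1*n2 - U_X = 28 - 2.5 = 25.5.
Step 4: Ties are present, so use the tie-corrected normal approximation (with continuity correction) for the p-value.
Step 5: p-value = 0.037202; compare to alpha = 0.05. reject H0.

U_X = 2.5, p = 0.037202, reject H0 at alpha = 0.05.


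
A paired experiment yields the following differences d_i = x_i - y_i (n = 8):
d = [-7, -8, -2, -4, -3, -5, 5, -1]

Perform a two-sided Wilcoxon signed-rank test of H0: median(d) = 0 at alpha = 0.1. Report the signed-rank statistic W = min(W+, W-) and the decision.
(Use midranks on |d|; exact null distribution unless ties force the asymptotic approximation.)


Step 1: Drop any zero differences (none here) and take |d_i|.
|d| = [7, 8, 2, 4, 3, 5, 5, 1]
Step 2: Midrank |d_i| (ties get averaged ranks).
ranks: |7|->7, |8|->8, |2|->2, |4|->4, |3|->3, |5|->5.5, |5|->5.5, |1|->1
Step 3: Attach original signs; sum ranks with positive sign and with negative sign.
W+ = 5.5 = 5.5
W- = 7 + 8 + 2 + 4 + 3 + 5.5 + 1 = 30.5
(Check: W+ + W- = 36 should equal n(n+1)/2 = 36.)
Step 4: Test statistic W = min(W+, W-) = 5.5.
Step 5: Ties in |d|, so use the tie-corrected normal approximation.
        E[W] = n(n+1)/4 = 8*9/4 = 18.
        Tie groups: |d|=5 (t=2); sum(t^3 - t) = 6.
        Var[W] = n(n+1)(2n+1)/24 - sum(t^3-t)/48 = 1224/24 - 6/48 = 50.875.
        z = (W - E[W]) / sqrt(Var[W]) = (5.5 - 18) / 7.1327 = -1.7525.
        Two-sided p = 2*Phi(z) = 0.079688.
Step 6: alpha = 0.1. reject H0.

W+ = 5.5, W- = 30.5, W = min = 5.5, p = 0.079688, reject H0.


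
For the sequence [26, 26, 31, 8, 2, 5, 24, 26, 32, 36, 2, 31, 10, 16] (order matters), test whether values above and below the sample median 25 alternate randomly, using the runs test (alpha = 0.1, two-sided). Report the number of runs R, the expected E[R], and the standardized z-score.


Step 1: Compute median = 25; label A = above, B = below.
Labels in order: AAABBBBAAABABB  (n_A = 7, n_B = 7)
Step 2: Count runs R = 6.
Step 3: Under H0 (random ordering), E[R] = 2*n_A*n_B/(n_A+n_B) + 1 = 2*7*7/14 + 1 = 8.0000.
        Var[R] = 2*n_A*n_B*(2*n_A*n_B - n_A - n_B) / ((n_A+n_B)^2 * (n_A+n_B-1)) = 8232/2548 = 3.2308.
        SD[R] = 1.7974.
Step 4: Continuity-corrected z = (R + 0.5 - E[R]) / SD[R] = (6 + 0.5 - 8.0000) / 1.7974 = -0.8345.
Step 5: Two-sided p-value via normal approximation = 2*(1 - Phi(|z|)) = 0.403986.
Step 6: alpha = 0.1. fail to reject H0.

R = 6, z = -0.8345, p = 0.403986, fail to reject H0.


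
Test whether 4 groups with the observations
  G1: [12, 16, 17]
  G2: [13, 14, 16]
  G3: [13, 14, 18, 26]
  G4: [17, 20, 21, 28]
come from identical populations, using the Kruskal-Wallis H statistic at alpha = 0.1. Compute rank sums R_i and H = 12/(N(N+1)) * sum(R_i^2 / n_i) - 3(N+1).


Step 1: Combine all N = 14 observations and assign midranks.
sorted (value, group, rank): (12,G1,1), (13,G2,2.5), (13,G3,2.5), (14,G2,4.5), (14,G3,4.5), (16,G1,6.5), (16,G2,6.5), (17,G1,8.5), (17,G4,8.5), (18,G3,10), (20,G4,11), (21,G4,12), (26,G3,13), (28,G4,14)
Step 2: Sum ranks within each group.
R_1 = 16 (n_1 = 3)
R_2 = 13.5 (n_2 = 3)
R_3 = 30 (n_3 = 4)
R_4 = 45.5 (n_4 = 4)
Step 3: H = 12/(N(N+1)) * sum(R_i^2/n_i) - 3(N+1)
     = 12/(14*15) * (16^2/3 + 13.5^2/3 + 30^2/4 + 45.5^2/4) - 3*15
     = 0.057143 * 888.646 - 45
     = 5.779762.
Step 4: Ties present; correction factor C = 1 - 24/(14^3 - 14) = 0.991209. Corrected H = 5.779762 / 0.991209 = 5.831024.
Step 5: Under H0, H ~ chi^2(3); p-value = 0.120127.
Step 6: alpha = 0.1. fail to reject H0.

H = 5.8310, df = 3, p = 0.120127, fail to reject H0.


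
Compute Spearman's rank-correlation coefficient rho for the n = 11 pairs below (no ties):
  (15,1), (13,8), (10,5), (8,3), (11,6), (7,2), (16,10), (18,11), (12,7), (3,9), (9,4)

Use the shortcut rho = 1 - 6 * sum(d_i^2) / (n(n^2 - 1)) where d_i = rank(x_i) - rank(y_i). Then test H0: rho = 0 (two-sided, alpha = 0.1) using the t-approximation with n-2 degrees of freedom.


Step 1: Rank x and y separately (midranks; no ties here).
rank(x): 15->9, 13->8, 10->5, 8->3, 11->6, 7->2, 16->10, 18->11, 12->7, 3->1, 9->4
rank(y): 1->1, 8->8, 5->5, 3->3, 6->6, 2->2, 10->10, 11->11, 7->7, 9->9, 4->4
Step 2: d_i = R_x(i) - R_y(i); compute d_i^2.
  (9-1)^2=64, (8-8)^2=0, (5-5)^2=0, (3-3)^2=0, (6-6)^2=0, (2-2)^2=0, (10-10)^2=0, (11-11)^2=0, (7-7)^2=0, (1-9)^2=64, (4-4)^2=0
sum(d^2) = 128.
Step 3: rho = 1 - 6*128 / (11*(11^2 - 1)) = 1 - 768/1320 = 0.418182.
Step 4: Under H0, t = rho * sqrt((n-2)/(1-rho^2)) = 1.3811 ~ t(9).
Step 5: Two-sided p-value from the t-distribution with 9 df = 0.200570.
Step 6: alpha = 0.1. fail to reject H0.

rho = 0.4182, p = 0.200570, fail to reject H0 at alpha = 0.1.


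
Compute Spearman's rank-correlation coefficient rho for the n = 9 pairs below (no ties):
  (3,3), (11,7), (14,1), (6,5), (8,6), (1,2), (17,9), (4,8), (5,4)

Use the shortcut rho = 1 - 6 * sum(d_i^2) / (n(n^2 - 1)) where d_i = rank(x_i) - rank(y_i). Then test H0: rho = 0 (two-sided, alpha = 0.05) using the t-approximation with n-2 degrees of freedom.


Step 1: Rank x and y separately (midranks; no ties here).
rank(x): 3->2, 11->7, 14->8, 6->5, 8->6, 1->1, 17->9, 4->3, 5->4
rank(y): 3->3, 7->7, 1->1, 5->5, 6->6, 2->2, 9->9, 8->8, 4->4
Step 2: d_i = R_x(i) - R_y(i); compute d_i^2.
  (2-3)^2=1, (7-7)^2=0, (8-1)^2=49, (5-5)^2=0, (6-6)^2=0, (1-2)^2=1, (9-9)^2=0, (3-8)^2=25, (4-4)^2=0
sum(d^2) = 76.
Step 3: rho = 1 - 6*76 / (9*(9^2 - 1)) = 1 - 456/720 = 0.366667.
Step 4: Under H0, t = rho * sqrt((n-2)/(1-rho^2)) = 1.0427 ~ t(7).
Step 5: Two-sided p-value from the t-distribution with 7 df = 0.331740.
Step 6: alpha = 0.05. fail to reject H0.

rho = 0.3667, p = 0.331740, fail to reject H0 at alpha = 0.05.


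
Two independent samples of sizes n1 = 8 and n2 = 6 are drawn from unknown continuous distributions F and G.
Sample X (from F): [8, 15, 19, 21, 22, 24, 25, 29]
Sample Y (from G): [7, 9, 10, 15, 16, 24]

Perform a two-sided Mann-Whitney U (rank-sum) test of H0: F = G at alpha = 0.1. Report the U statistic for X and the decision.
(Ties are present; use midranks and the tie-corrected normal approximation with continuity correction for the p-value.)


Step 1: Combine and sort all 14 observations; assign midranks.
sorted (value, group): (7,Y), (8,X), (9,Y), (10,Y), (15,X), (15,Y), (16,Y), (19,X), (21,X), (22,X), (24,X), (24,Y), (25,X), (29,X)
ranks: 7->1, 8->2, 9->3, 10->4, 15->5.5, 15->5.5, 16->7, 19->8, 21->9, 22->10, 24->11.5, 24->11.5, 25->13, 29->14
Step 2: Rank sum for X: R1 = 2 + 5.5 + 8 + 9 + 10 + 11.5 + 13 + 14 = 73.
Step 3: U_X = R1 - n1(n1+1)/2 = 73 - 8*9/2 = 73 - 36 = 37.
       U_Y = n1*n2 - U_X = 48 - 37 = 11.
Step 4: Ties are present, so use the tie-corrected normal approximation (with continuity correction) for the p-value.
Step 5: p-value = 0.105813; compare to alpha = 0.1. fail to reject H0.

U_X = 37, p = 0.105813, fail to reject H0 at alpha = 0.1.


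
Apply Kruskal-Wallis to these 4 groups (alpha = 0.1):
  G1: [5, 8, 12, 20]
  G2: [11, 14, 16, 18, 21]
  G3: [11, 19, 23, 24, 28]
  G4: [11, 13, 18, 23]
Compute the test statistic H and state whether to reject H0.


Step 1: Combine all N = 18 observations and assign midranks.
sorted (value, group, rank): (5,G1,1), (8,G1,2), (11,G2,4), (11,G3,4), (11,G4,4), (12,G1,6), (13,G4,7), (14,G2,8), (16,G2,9), (18,G2,10.5), (18,G4,10.5), (19,G3,12), (20,G1,13), (21,G2,14), (23,G3,15.5), (23,G4,15.5), (24,G3,17), (28,G3,18)
Step 2: Sum ranks within each group.
R_1 = 22 (n_1 = 4)
R_2 = 45.5 (n_2 = 5)
R_3 = 66.5 (n_3 = 5)
R_4 = 37 (n_4 = 4)
Step 3: H = 12/(N(N+1)) * sum(R_i^2/n_i) - 3(N+1)
     = 12/(18*19) * (22^2/4 + 45.5^2/5 + 66.5^2/5 + 37^2/4) - 3*19
     = 0.035088 * 1761.75 - 57
     = 4.815789.
Step 4: Ties present; correction factor C = 1 - 36/(18^3 - 18) = 0.993808. Corrected H = 4.815789 / 0.993808 = 4.845794.
Step 5: Under H0, H ~ chi^2(3); p-value = 0.183443.
Step 6: alpha = 0.1. fail to reject H0.

H = 4.8458, df = 3, p = 0.183443, fail to reject H0.


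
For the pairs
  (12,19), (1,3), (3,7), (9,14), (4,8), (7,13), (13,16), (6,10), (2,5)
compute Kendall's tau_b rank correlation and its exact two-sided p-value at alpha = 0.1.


Step 1: Enumerate the 36 unordered pairs (i,j) with i<j and classify each by sign(x_j-x_i) * sign(y_j-y_i).
  (1,2):dx=-11,dy=-16->C; (1,3):dx=-9,dy=-12->C; (1,4):dx=-3,dy=-5->C; (1,5):dx=-8,dy=-11->C
  (1,6):dx=-5,dy=-6->C; (1,7):dx=+1,dy=-3->D; (1,8):dx=-6,dy=-9->C; (1,9):dx=-10,dy=-14->C
  (2,3):dx=+2,dy=+4->C; (2,4):dx=+8,dy=+11->C; (2,5):dx=+3,dy=+5->C; (2,6):dx=+6,dy=+10->C
  (2,7):dx=+12,dy=+13->C; (2,8):dx=+5,dy=+7->C; (2,9):dx=+1,dy=+2->C; (3,4):dx=+6,dy=+7->C
  (3,5):dx=+1,dy=+1->C; (3,6):dx=+4,dy=+6->C; (3,7):dx=+10,dy=+9->C; (3,8):dx=+3,dy=+3->C
  (3,9):dx=-1,dy=-2->C; (4,5):dx=-5,dy=-6->C; (4,6):dx=-2,dy=-1->C; (4,7):dx=+4,dy=+2->C
  (4,8):dx=-3,dy=-4->C; (4,9):dx=-7,dy=-9->C; (5,6):dx=+3,dy=+5->C; (5,7):dx=+9,dy=+8->C
  (5,8):dx=+2,dy=+2->C; (5,9):dx=-2,dy=-3->C; (6,7):dx=+6,dy=+3->C; (6,8):dx=-1,dy=-3->C
  (6,9):dx=-5,dy=-8->C; (7,8):dx=-7,dy=-6->C; (7,9):dx=-11,dy=-11->C; (8,9):dx=-4,dy=-5->C
Step 2: C = 35, D = 1, total pairs = 36.
Step 3: tau = (C - D)/(n(n-1)/2) = (35 - 1)/36 = 0.944444.
Step 4: Exact two-sided p-value (enumerate n! = 362880 permutations of y under H0): p = 0.000050.
Step 5: alpha = 0.1. reject H0.

tau_b = 0.9444 (C=35, D=1), p = 0.000050, reject H0.


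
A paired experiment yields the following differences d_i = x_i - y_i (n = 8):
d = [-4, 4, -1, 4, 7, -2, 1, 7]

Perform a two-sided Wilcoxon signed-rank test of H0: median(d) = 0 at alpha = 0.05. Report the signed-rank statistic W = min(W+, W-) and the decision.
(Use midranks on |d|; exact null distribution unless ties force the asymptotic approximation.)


Step 1: Drop any zero differences (none here) and take |d_i|.
|d| = [4, 4, 1, 4, 7, 2, 1, 7]
Step 2: Midrank |d_i| (ties get averaged ranks).
ranks: |4|->5, |4|->5, |1|->1.5, |4|->5, |7|->7.5, |2|->3, |1|->1.5, |7|->7.5
Step 3: Attach original signs; sum ranks with positive sign and with negative sign.
W+ = 5 + 5 + 7.5 + 1.5 + 7.5 = 26.5
W- = 5 + 1.5 + 3 = 9.5
(Check: W+ + W- = 36 should equal n(n+1)/2 = 36.)
Step 4: Test statistic W = min(W+, W-) = 9.5.
Step 5: Ties in |d|, so use the tie-corrected normal approximation.
        E[W] = n(n+1)/4 = 8*9/4 = 18.
        Tie groups: |d|=1 (t=2), |d|=4 (t=3), |d|=7 (t=2); sum(t^3 - t) = 36.
        Var[W] = n(n+1)(2n+1)/24 - sum(t^3-t)/48 = 1224/24 - 36/48 = 50.25.
        z = (W - E[W]) / sqrt(Var[W]) = (9.5 - 18) / 7.0887 = -1.1991.
        Two-sided p = 2*Phi(z) = 0.230494.
Step 6: alpha = 0.05. fail to reject H0.

W+ = 26.5, W- = 9.5, W = min = 9.5, p = 0.230494, fail to reject H0.


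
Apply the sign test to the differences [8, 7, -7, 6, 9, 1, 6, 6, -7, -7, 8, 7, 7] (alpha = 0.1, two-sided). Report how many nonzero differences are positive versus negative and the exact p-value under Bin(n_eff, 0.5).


Step 1: Discard zero differences. Original n = 13; n_eff = number of nonzero differences = 13.
Nonzero differences (with sign): +8, +7, -7, +6, +9, +1, +6, +6, -7, -7, +8, +7, +7
Step 2: Count signs: positive = 10, negative = 3.
Step 3: Under H0: P(positive) = 0.5, so the number of positives S ~ Bin(13, 0.5).
Step 4: Two-sided exact p-value = sum of Bin(13,0.5) probabilities at or below the observed probability = 0.092285.
Step 5: alpha = 0.1. reject H0.

n_eff = 13, pos = 10, neg = 3, p = 0.092285, reject H0.


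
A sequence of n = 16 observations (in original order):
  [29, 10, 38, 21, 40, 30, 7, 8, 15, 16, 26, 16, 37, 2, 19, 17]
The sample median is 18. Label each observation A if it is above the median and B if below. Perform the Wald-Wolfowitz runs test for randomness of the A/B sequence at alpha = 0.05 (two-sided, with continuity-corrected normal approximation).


Step 1: Compute median = 18; label A = above, B = below.
Labels in order: ABAAAABBBBABABAB  (n_A = 8, n_B = 8)
Step 2: Count runs R = 10.
Step 3: Under H0 (random ordering), E[R] = 2*n_A*n_B/(n_A+n_B) + 1 = 2*8*8/16 + 1 = 9.0000.
        Var[R] = 2*n_A*n_B*(2*n_A*n_B - n_A - n_B) / ((n_A+n_B)^2 * (n_A+n_B-1)) = 14336/3840 = 3.7333.
        SD[R] = 1.9322.
Step 4: Continuity-corrected z = (R - 0.5 - E[R]) / SD[R] = (10 - 0.5 - 9.0000) / 1.9322 = 0.2588.
Step 5: Two-sided p-value via normal approximation = 2*(1 - Phi(|z|)) = 0.795809.
Step 6: alpha = 0.05. fail to reject H0.

R = 10, z = 0.2588, p = 0.795809, fail to reject H0.


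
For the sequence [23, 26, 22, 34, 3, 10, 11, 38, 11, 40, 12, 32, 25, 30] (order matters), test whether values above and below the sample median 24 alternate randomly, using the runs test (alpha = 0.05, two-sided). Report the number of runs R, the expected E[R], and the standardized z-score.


Step 1: Compute median = 24; label A = above, B = below.
Labels in order: BABABBBABABAAA  (n_A = 7, n_B = 7)
Step 2: Count runs R = 10.
Step 3: Under H0 (random ordering), E[R] = 2*n_A*n_B/(n_A+n_B) + 1 = 2*7*7/14 + 1 = 8.0000.
        Var[R] = 2*n_A*n_B*(2*n_A*n_B - n_A - n_B) / ((n_A+n_B)^2 * (n_A+n_B-1)) = 8232/2548 = 3.2308.
        SD[R] = 1.7974.
Step 4: Continuity-corrected z = (R - 0.5 - E[R]) / SD[R] = (10 - 0.5 - 8.0000) / 1.7974 = 0.8345.
Step 5: Two-sided p-value via normal approximation = 2*(1 - Phi(|z|)) = 0.403986.
Step 6: alpha = 0.05. fail to reject H0.

R = 10, z = 0.8345, p = 0.403986, fail to reject H0.


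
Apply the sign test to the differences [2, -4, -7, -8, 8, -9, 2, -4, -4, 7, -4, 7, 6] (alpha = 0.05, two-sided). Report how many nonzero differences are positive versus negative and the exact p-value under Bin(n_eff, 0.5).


Step 1: Discard zero differences. Original n = 13; n_eff = number of nonzero differences = 13.
Nonzero differences (with sign): +2, -4, -7, -8, +8, -9, +2, -4, -4, +7, -4, +7, +6
Step 2: Count signs: positive = 6, negative = 7.
Step 3: Under H0: P(positive) = 0.5, so the number of positives S ~ Bin(13, 0.5).
Step 4: Two-sided exact p-value = sum of Bin(13,0.5) probabilities at or below the observed probability = 1.000000.
Step 5: alpha = 0.05. fail to reject H0.

n_eff = 13, pos = 6, neg = 7, p = 1.000000, fail to reject H0.


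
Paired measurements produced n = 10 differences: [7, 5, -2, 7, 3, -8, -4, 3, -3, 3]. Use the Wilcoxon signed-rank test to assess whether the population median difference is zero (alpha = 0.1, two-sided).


Step 1: Drop any zero differences (none here) and take |d_i|.
|d| = [7, 5, 2, 7, 3, 8, 4, 3, 3, 3]
Step 2: Midrank |d_i| (ties get averaged ranks).
ranks: |7|->8.5, |5|->7, |2|->1, |7|->8.5, |3|->3.5, |8|->10, |4|->6, |3|->3.5, |3|->3.5, |3|->3.5
Step 3: Attach original signs; sum ranks with positive sign and with negative sign.
W+ = 8.5 + 7 + 8.5 + 3.5 + 3.5 + 3.5 = 34.5
W- = 1 + 10 + 6 + 3.5 = 20.5
(Check: W+ + W- = 55 should equal n(n+1)/2 = 55.)
Step 4: Test statistic W = min(W+, W-) = 20.5.
Step 5: Ties in |d|, so use the tie-corrected normal approximation.
        E[W] = n(n+1)/4 = 10*11/4 = 27.5.
        Tie groups: |d|=3 (t=4), |d|=7 (t=2); sum(t^3 - t) = 66.
        Var[W] = n(n+1)(2n+1)/24 - sum(t^3-t)/48 = 2310/24 - 66/48 = 94.875.
        z = (W - E[W]) / sqrt(Var[W]) = (20.5 - 27.5) / 9.7404 = -0.7187.
        Two-sided p = 2*Phi(z) = 0.472352.
Step 6: alpha = 0.1. fail to reject H0.

W+ = 34.5, W- = 20.5, W = min = 20.5, p = 0.472352, fail to reject H0.


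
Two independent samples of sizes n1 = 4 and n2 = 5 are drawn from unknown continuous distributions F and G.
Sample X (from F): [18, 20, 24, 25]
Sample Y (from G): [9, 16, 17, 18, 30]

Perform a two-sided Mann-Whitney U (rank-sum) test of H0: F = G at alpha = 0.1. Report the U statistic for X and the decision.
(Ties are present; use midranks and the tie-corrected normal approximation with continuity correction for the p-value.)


Step 1: Combine and sort all 9 observations; assign midranks.
sorted (value, group): (9,Y), (16,Y), (17,Y), (18,X), (18,Y), (20,X), (24,X), (25,X), (30,Y)
ranks: 9->1, 16->2, 17->3, 18->4.5, 18->4.5, 20->6, 24->7, 25->8, 30->9
Step 2: Rank sum for X: R1 = 4.5 + 6 + 7 + 8 = 25.5.
Step 3: U_X = R1 - n1(n1+1)/2 = 25.5 - 4*5/2 = 25.5 - 10 = 15.5.
       U_Y = n1*n2 - U_X = 20 - 15.5 = 4.5.
Step 4: Ties are present, so use the tie-corrected normal approximation (with continuity correction) for the p-value.
Step 5: p-value = 0.218742; compare to alpha = 0.1. fail to reject H0.

U_X = 15.5, p = 0.218742, fail to reject H0 at alpha = 0.1.


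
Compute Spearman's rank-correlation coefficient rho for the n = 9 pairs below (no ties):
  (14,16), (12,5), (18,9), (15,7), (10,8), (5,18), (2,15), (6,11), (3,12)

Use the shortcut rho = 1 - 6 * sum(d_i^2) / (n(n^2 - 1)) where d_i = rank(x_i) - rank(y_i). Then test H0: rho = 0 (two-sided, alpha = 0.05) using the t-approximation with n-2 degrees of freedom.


Step 1: Rank x and y separately (midranks; no ties here).
rank(x): 14->7, 12->6, 18->9, 15->8, 10->5, 5->3, 2->1, 6->4, 3->2
rank(y): 16->8, 5->1, 9->4, 7->2, 8->3, 18->9, 15->7, 11->5, 12->6
Step 2: d_i = R_x(i) - R_y(i); compute d_i^2.
  (7-8)^2=1, (6-1)^2=25, (9-4)^2=25, (8-2)^2=36, (5-3)^2=4, (3-9)^2=36, (1-7)^2=36, (4-5)^2=1, (2-6)^2=16
sum(d^2) = 180.
Step 3: rho = 1 - 6*180 / (9*(9^2 - 1)) = 1 - 1080/720 = -0.500000.
Step 4: Under H0, t = rho * sqrt((n-2)/(1-rho^2)) = -1.5275 ~ t(7).
Step 5: Two-sided p-value from the t-distribution with 7 df = 0.170471.
Step 6: alpha = 0.05. fail to reject H0.

rho = -0.5000, p = 0.170471, fail to reject H0 at alpha = 0.05.


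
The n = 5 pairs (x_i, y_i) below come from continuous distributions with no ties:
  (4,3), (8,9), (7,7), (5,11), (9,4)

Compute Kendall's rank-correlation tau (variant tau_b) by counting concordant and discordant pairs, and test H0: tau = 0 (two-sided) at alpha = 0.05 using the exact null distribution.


Step 1: Enumerate the 10 unordered pairs (i,j) with i<j and classify each by sign(x_j-x_i) * sign(y_j-y_i).
  (1,2):dx=+4,dy=+6->C; (1,3):dx=+3,dy=+4->C; (1,4):dx=+1,dy=+8->C; (1,5):dx=+5,dy=+1->C
  (2,3):dx=-1,dy=-2->C; (2,4):dx=-3,dy=+2->D; (2,5):dx=+1,dy=-5->D; (3,4):dx=-2,dy=+4->D
  (3,5):dx=+2,dy=-3->D; (4,5):dx=+4,dy=-7->D
Step 2: C = 5, D = 5, total pairs = 10.
Step 3: tau = (C - D)/(n(n-1)/2) = (5 - 5)/10 = 0.000000.
Step 4: Exact two-sided p-value (enumerate n! = 120 permutations of y under H0): p = 1.000000.
Step 5: alpha = 0.05. fail to reject H0.

tau_b = 0.0000 (C=5, D=5), p = 1.000000, fail to reject H0.


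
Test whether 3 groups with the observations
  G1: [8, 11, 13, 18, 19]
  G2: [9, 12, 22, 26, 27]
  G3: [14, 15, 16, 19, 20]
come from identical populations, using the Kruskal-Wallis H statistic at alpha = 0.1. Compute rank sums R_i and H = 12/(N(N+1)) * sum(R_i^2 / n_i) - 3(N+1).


Step 1: Combine all N = 15 observations and assign midranks.
sorted (value, group, rank): (8,G1,1), (9,G2,2), (11,G1,3), (12,G2,4), (13,G1,5), (14,G3,6), (15,G3,7), (16,G3,8), (18,G1,9), (19,G1,10.5), (19,G3,10.5), (20,G3,12), (22,G2,13), (26,G2,14), (27,G2,15)
Step 2: Sum ranks within each group.
R_1 = 28.5 (n_1 = 5)
R_2 = 48 (n_2 = 5)
R_3 = 43.5 (n_3 = 5)
Step 3: H = 12/(N(N+1)) * sum(R_i^2/n_i) - 3(N+1)
     = 12/(15*16) * (28.5^2/5 + 48^2/5 + 43.5^2/5) - 3*16
     = 0.050000 * 1001.7 - 48
     = 2.085000.
Step 4: Ties present; correction factor C = 1 - 6/(15^3 - 15) = 0.998214. Corrected H = 2.085000 / 0.998214 = 2.088730.
Step 5: Under H0, H ~ chi^2(2); p-value = 0.351915.
Step 6: alpha = 0.1. fail to reject H0.

H = 2.0887, df = 2, p = 0.351915, fail to reject H0.


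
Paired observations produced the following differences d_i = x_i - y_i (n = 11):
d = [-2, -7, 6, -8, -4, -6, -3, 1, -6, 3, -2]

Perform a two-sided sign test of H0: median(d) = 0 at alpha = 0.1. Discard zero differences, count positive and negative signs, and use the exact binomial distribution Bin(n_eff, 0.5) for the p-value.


Step 1: Discard zero differences. Original n = 11; n_eff = number of nonzero differences = 11.
Nonzero differences (with sign): -2, -7, +6, -8, -4, -6, -3, +1, -6, +3, -2
Step 2: Count signs: positive = 3, negative = 8.
Step 3: Under H0: P(positive) = 0.5, so the number of positives S ~ Bin(11, 0.5).
Step 4: Two-sided exact p-value = sum of Bin(11,0.5) probabilities at or below the observed probability = 0.226562.
Step 5: alpha = 0.1. fail to reject H0.

n_eff = 11, pos = 3, neg = 8, p = 0.226562, fail to reject H0.


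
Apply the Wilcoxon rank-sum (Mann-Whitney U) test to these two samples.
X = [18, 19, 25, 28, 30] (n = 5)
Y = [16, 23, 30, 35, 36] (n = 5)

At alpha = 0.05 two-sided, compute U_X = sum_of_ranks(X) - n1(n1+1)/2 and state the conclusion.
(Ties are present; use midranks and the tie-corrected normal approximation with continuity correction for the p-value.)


Step 1: Combine and sort all 10 observations; assign midranks.
sorted (value, group): (16,Y), (18,X), (19,X), (23,Y), (25,X), (28,X), (30,X), (30,Y), (35,Y), (36,Y)
ranks: 16->1, 18->2, 19->3, 23->4, 25->5, 28->6, 30->7.5, 30->7.5, 35->9, 36->10
Step 2: Rank sum for X: R1 = 2 + 3 + 5 + 6 + 7.5 = 23.5.
Step 3: U_X = R1 - n1(n1+1)/2 = 23.5 - 5*6/2 = 23.5 - 15 = 8.5.
       U_Y = n1*n2 - U_X = 25 - 8.5 = 16.5.
Step 4: Ties are present, so use the tie-corrected normal approximation (with continuity correction) for the p-value.
Step 5: p-value = 0.463344; compare to alpha = 0.05. fail to reject H0.

U_X = 8.5, p = 0.463344, fail to reject H0 at alpha = 0.05.


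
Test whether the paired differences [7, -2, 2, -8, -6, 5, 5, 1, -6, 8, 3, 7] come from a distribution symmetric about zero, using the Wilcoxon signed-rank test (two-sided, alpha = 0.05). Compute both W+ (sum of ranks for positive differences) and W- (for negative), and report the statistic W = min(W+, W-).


Step 1: Drop any zero differences (none here) and take |d_i|.
|d| = [7, 2, 2, 8, 6, 5, 5, 1, 6, 8, 3, 7]
Step 2: Midrank |d_i| (ties get averaged ranks).
ranks: |7|->9.5, |2|->2.5, |2|->2.5, |8|->11.5, |6|->7.5, |5|->5.5, |5|->5.5, |1|->1, |6|->7.5, |8|->11.5, |3|->4, |7|->9.5
Step 3: Attach original signs; sum ranks with positive sign and with negative sign.
W+ = 9.5 + 2.5 + 5.5 + 5.5 + 1 + 11.5 + 4 + 9.5 = 49
W- = 2.5 + 11.5 + 7.5 + 7.5 = 29
(Check: W+ + W- = 78 should equal n(n+1)/2 = 78.)
Step 4: Test statistic W = min(W+, W-) = 29.
Step 5: Ties in |d|, so use the tie-corrected normal approximation.
        E[W] = n(n+1)/4 = 12*13/4 = 39.
        Tie groups: |d|=2 (t=2), |d|=5 (t=2), |d|=6 (t=2), |d|=7 (t=2), |d|=8 (t=2); sum(t^3 - t) = 30.
        Var[W] = n(n+1)(2n+1)/24 - sum(t^3-t)/48 = 3900/24 - 30/48 = 161.875.
        z = (W - E[W]) / sqrt(Var[W]) = (29 - 39) / 12.7230 = -0.7860.
        Two-sided p = 2*Phi(z) = 0.431881.
Step 6: alpha = 0.05. fail to reject H0.

W+ = 49, W- = 29, W = min = 29, p = 0.431881, fail to reject H0.


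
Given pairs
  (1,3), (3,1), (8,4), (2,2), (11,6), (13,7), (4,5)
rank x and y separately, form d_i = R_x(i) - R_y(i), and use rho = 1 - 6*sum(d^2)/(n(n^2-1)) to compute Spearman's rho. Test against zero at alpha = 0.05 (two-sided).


Step 1: Rank x and y separately (midranks; no ties here).
rank(x): 1->1, 3->3, 8->5, 2->2, 11->6, 13->7, 4->4
rank(y): 3->3, 1->1, 4->4, 2->2, 6->6, 7->7, 5->5
Step 2: d_i = R_x(i) - R_y(i); compute d_i^2.
  (1-3)^2=4, (3-1)^2=4, (5-4)^2=1, (2-2)^2=0, (6-6)^2=0, (7-7)^2=0, (4-5)^2=1
sum(d^2) = 10.
Step 3: rho = 1 - 6*10 / (7*(7^2 - 1)) = 1 - 60/336 = 0.821429.
Step 4: Under H0, t = rho * sqrt((n-2)/(1-rho^2)) = 3.2206 ~ t(5).
Step 5: Two-sided p-value from the t-distribution with 5 df = 0.023449.
Step 6: alpha = 0.05. reject H0.

rho = 0.8214, p = 0.023449, reject H0 at alpha = 0.05.
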